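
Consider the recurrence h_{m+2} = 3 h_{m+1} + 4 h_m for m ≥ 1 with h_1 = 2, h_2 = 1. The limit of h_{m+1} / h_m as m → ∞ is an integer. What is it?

The characteristic equation is r^2 - 3r - 4 = 0, which factors as (r - 4)(r + 1) = 0.
So the roots are 4 and -1. Since |4| > |-1| and the coefficient of 4^m is non-zero, the ratio tends to 4.

4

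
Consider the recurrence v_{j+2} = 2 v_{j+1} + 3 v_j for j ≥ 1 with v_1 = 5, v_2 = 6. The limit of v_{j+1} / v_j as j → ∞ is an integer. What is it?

The characteristic equation is r^2 - 2r - 3 = 0, which factors as (r - 3)(r + 1) = 0.
So the roots are 3 and -1. Since |3| > |-1| and the coefficient of 3^j is non-zero, the ratio tends to 3.

3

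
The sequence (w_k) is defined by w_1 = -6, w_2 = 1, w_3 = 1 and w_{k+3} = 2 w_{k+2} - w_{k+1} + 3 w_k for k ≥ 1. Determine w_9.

w_4 = 2(1) - 1 + 3(-6) = -17
w_5 = 2(-17) - 1 + 3(1) = -32
w_6 = 2(-32) - (-17) + 3(1) = -44
w_7 = 2(-44) - (-32) + 3(-17) = -107
w_8 = 2(-107) - (-44) + 3(-32) = -266
w_9 = 2(-266) - (-107) + 3(-44) = -557

-557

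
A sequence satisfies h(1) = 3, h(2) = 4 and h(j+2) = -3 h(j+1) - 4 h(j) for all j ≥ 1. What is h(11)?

-3528

h(3) = -3·4 - 4·3 = -24
h(4) = -3·(-24) - 4·4 = 56
h(5) = -3·56 - 4·(-24) = -72
h(6) = -3·(-72) - 4·56 = -8
h(7) = -3·(-8) - 4·(-72) = 312
h(8) = -3·312 - 4·(-8) = -904
h(9) = -3·(-904) - 4·312 = 1464
h(10) = -3·1464 - 4·(-904) = -776
h(11) = -3·(-776) - 4·1464 = -3528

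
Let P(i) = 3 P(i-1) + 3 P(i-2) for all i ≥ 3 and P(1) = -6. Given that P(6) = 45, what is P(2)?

Let P(2) = v.
P(3) = -18 + 3v
P(4) = -54 + 12v
P(5) = -216 + 45v
P(6) = -810 + 171v
So -810 + 171v = 45, giving v = 5.

5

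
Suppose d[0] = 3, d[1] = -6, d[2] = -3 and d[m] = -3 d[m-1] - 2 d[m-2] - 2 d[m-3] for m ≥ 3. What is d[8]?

-963

d[3] = -3·(-3) - 2·(-6) - 2·3 = 15
d[4] = -3·15 - 2·(-3) - 2·(-6) = -27
d[5] = -3·(-27) - 2·15 - 2·(-3) = 57
d[6] = -3·57 - 2·(-27) - 2·15 = -147
d[7] = -3·(-147) - 2·57 - 2·(-27) = 381
d[8] = -3·381 - 2·(-147) - 2·57 = -963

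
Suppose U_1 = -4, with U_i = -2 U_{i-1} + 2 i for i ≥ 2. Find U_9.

-1302

U_2 = -2*(-4) + 4 = 12
U_3 = -2*12 + 6 = -18
U_4 = -2*(-18) + 8 = 44
U_5 = -2*44 + 10 = -78
U_6 = -2*(-78) + 12 = 168
U_7 = -2*168 + 14 = -322
U_8 = -2*(-322) + 16 = 660
U_9 = -2*660 + 18 = -1302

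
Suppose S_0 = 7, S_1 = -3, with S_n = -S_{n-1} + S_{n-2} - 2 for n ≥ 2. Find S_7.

S_2 = -(-3) + 7 - 2 = 8
S_3 = -8 + (-3) - 2 = -13
S_4 = -(-13) + 8 - 2 = 19
S_5 = -19 + (-13) - 2 = -34
S_6 = -(-34) + 19 - 2 = 51
S_7 = -51 + (-34) - 2 = -87

-87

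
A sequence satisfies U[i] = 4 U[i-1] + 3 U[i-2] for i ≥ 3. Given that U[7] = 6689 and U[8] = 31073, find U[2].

Rearranging, U[i-2] = (U[i] - 4 U[i-1]) / 3.
U[6] = (31073 - 4(6689)) / 3 = 4317/3 = 1439
U[5] = (6689 - 4(1439)) / 3 = 933/3 = 311
U[4] = (1439 - 4(311)) / 3 = 195/3 = 65
U[3] = (311 - 4(65)) / 3 = 51/3 = 17
U[2] = (65 - 4(17)) / 3 = -3/3 = -1

-1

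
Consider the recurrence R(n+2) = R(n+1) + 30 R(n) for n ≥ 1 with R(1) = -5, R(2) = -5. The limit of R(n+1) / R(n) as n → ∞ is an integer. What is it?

6

The characteristic equation is r^2 - r - 30 = 0, which factors as (r - 6)(r + 5) = 0.
So the roots are 6 and -5. Since |6| > |-5| and the coefficient of 6^n is non-zero, the ratio tends to 6.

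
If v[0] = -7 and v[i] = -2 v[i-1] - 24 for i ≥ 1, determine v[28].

268435448

The fixed point is -24/(1 + 2) = -8, so v[i] + 8 = -2(v[i-1] + 8).
Hence v[i] = 1·(-2)^i - 8.
v[28] = 1·(-2)^{28} - 8 = 1·268435456 - 8 = 268435448.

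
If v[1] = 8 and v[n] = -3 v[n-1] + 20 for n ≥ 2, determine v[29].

The fixed point is 20/(1 + 3) = 5, so v[n] - 5 = -3(v[n-1] - 5).
Hence v[n] = 3·(-3)^{n-1} + 5.
v[29] = 3·(-3)^{28} + 5 = 3·22876792454961 + 5 = 68630377364888.

68630377364888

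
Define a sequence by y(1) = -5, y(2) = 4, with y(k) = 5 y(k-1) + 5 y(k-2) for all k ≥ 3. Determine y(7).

y(3) = 5*4 + 5*(-5) = -5
y(4) = 5*(-5) + 5*4 = -5
y(5) = 5*(-5) + 5*(-5) = -50
y(6) = 5*(-50) + 5*(-5) = -275
y(7) = 5*(-275) + 5*(-50) = -1625

-1625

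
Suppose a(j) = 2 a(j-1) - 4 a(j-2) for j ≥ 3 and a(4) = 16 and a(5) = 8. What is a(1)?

Rearranging, a(j-2) = (a(j) - 2 a(j-1)) / -4.
a(3) = (8 - 2*16) / -4 = -24/-4 = 6
a(2) = (16 - 2*6) / -4 = 4/-4 = -1
a(1) = (6 - 2*(-1)) / -4 = 8/-4 = -2

-2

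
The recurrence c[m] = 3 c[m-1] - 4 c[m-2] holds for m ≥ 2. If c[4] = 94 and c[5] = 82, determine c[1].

Rearranging, c[m-2] = (c[m] - 3 c[m-1]) / -4.
c[3] = (82 - 3*94) / -4 = -200/-4 = 50
c[2] = (94 - 3*50) / -4 = -56/-4 = 14
c[1] = (50 - 3*14) / -4 = 8/-4 = -2

-2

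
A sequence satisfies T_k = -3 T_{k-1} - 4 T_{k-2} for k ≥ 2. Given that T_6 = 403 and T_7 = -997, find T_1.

7

Rearranging, T_{k-2} = (T_k + 3 T_{k-1}) / -4.
T_5 = (-997 + 3*403) / -4 = 212/-4 = -53
T_4 = (403 + 3*(-53)) / -4 = 244/-4 = -61
T_3 = (-53 + 3*(-61)) / -4 = -236/-4 = 59
T_2 = (-61 + 3*59) / -4 = 116/-4 = -29
T_1 = (59 + 3*(-29)) / -4 = -28/-4 = 7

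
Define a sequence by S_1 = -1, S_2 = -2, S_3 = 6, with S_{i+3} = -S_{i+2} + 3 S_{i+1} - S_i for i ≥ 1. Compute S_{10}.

-2426

S_4 = -6 + 3(-2) - (-1) = -11
S_5 = -(-11) + 3(6) - (-2) = 31
S_6 = -31 + 3(-11) - 6 = -70
S_7 = -(-70) + 3(31) - (-11) = 174
S_8 = -174 + 3(-70) - 31 = -415
S_9 = -(-415) + 3(174) - (-70) = 1007
S_{10} = -1007 + 3(-415) - 174 = -2426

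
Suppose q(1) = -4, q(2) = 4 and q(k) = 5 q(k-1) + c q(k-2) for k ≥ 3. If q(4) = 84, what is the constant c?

1

q(3) = 20 - 4c
q(4) = 100 - 16c
So 100 - 16c = 84, giving c = 1.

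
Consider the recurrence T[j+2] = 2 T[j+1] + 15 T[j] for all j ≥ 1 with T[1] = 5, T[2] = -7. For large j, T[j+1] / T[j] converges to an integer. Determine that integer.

5

The characteristic equation is r^2 - 2r - 15 = 0, which factors as (r - 5)(r + 3) = 0.
So the roots are 5 and -3. Since |5| > |-3| and the coefficient of 5^j is non-zero, the ratio tends to 5.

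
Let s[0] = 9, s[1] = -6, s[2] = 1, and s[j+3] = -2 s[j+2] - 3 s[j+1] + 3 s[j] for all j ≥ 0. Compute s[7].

-1133

s[3] = -2·1 - 3·(-6) + 3·9 = 43
s[4] = -2·43 - 3·1 + 3·(-6) = -107
s[5] = -2·(-107) - 3·43 + 3·1 = 88
s[6] = -2·88 - 3·(-107) + 3·43 = 274
s[7] = -2·274 - 3·88 + 3·(-107) = -1133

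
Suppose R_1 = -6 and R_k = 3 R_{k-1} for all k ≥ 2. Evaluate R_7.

-4374

R_2 = 3*(-6) = -18
R_3 = 3*(-18) = -54
R_4 = 3*(-54) = -162
R_5 = 3*(-162) = -486
R_6 = 3*(-486) = -1458
R_7 = 3*(-1458) = -4374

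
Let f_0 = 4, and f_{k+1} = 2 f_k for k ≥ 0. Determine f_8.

f_1 = 2·4 = 8
f_2 = 2·8 = 16
f_3 = 2·16 = 32
f_4 = 2·32 = 64
f_5 = 2·64 = 128
f_6 = 2·128 = 256
f_7 = 2·256 = 512
f_8 = 2·512 = 1024

1024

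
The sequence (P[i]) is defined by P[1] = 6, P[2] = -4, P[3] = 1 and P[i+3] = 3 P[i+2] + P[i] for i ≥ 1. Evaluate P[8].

P[4] = 3·1 + 6 = 9
P[5] = 3·9 + (-4) = 23
P[6] = 3·23 + 1 = 70
P[7] = 3·70 + 9 = 219
P[8] = 3·219 + 23 = 680

680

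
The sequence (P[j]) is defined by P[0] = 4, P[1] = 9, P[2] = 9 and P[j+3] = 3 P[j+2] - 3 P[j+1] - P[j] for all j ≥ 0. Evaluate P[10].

3789

P[3] = 3(9) - 3(9) - 4 = -4
P[4] = 3(-4) - 3(9) - 9 = -48
P[5] = 3(-48) - 3(-4) - 9 = -141
P[6] = 3(-141) - 3(-48) - (-4) = -275
P[7] = 3(-275) - 3(-141) - (-48) = -354
P[8] = 3(-354) - 3(-275) - (-141) = -96
P[9] = 3(-96) - 3(-354) - (-275) = 1049
P[10] = 3(1049) - 3(-96) - (-354) = 3789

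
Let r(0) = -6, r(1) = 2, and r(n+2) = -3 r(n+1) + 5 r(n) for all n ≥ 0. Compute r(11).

11961328

r(2) = -3*2 + 5*(-6) = -36
r(3) = -3*(-36) + 5*2 = 118
r(4) = -3*118 + 5*(-36) = -534
r(5) = -3*(-534) + 5*118 = 2192
r(6) = -3*2192 + 5*(-534) = -9246
r(7) = -3*(-9246) + 5*2192 = 38698
r(8) = -3*38698 + 5*(-9246) = -162324
r(9) = -3*(-162324) + 5*38698 = 680462
r(10) = -3*680462 + 5*(-162324) = -2853006
r(11) = -3*(-2853006) + 5*680462 = 11961328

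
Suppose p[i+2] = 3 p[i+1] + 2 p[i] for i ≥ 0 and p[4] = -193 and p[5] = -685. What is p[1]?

-1

Rearranging, p[i-2] = (p[i] - 3 p[i-1]) / 2.
p[3] = (-685 - 3(-193)) / 2 = -106/2 = -53
p[2] = (-193 - 3(-53)) / 2 = -34/2 = -17
p[1] = (-53 - 3(-17)) / 2 = -2/2 = -1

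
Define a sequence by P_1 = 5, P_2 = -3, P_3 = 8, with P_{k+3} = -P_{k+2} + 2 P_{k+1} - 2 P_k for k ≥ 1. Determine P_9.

1282

P_4 = -8 + 2(-3) - 2(5) = -24
P_5 = -(-24) + 2(8) - 2(-3) = 46
P_6 = -46 + 2(-24) - 2(8) = -110
P_7 = -(-110) + 2(46) - 2(-24) = 250
P_8 = -250 + 2(-110) - 2(46) = -562
P_9 = -(-562) + 2(250) - 2(-110) = 1282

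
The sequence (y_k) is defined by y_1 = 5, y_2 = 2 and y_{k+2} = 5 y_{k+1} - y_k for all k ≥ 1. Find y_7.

2525

y_3 = 5·2 - 5 = 5
y_4 = 5·5 - 2 = 23
y_5 = 5·23 - 5 = 110
y_6 = 5·110 - 23 = 527
y_7 = 5·527 - 110 = 2525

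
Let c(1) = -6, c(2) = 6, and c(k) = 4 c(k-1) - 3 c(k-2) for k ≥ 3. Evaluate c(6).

c(3) = 4*6 - 3*(-6) = 42
c(4) = 4*42 - 3*6 = 150
c(5) = 4*150 - 3*42 = 474
c(6) = 4*474 - 3*150 = 1446

1446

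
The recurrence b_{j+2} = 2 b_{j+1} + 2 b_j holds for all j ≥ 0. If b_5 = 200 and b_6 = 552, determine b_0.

Rearranging, b_{j-2} = (b_j - 2 b_{j-1}) / 2.
b_4 = (552 - 2(200)) / 2 = 152/2 = 76
b_3 = (200 - 2(76)) / 2 = 48/2 = 24
b_2 = (76 - 2(24)) / 2 = 28/2 = 14
b_1 = (24 - 2(14)) / 2 = -4/2 = -2
b_0 = (14 - 2(-2)) / 2 = 18/2 = 9

9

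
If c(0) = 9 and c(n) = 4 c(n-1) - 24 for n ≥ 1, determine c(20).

The fixed point is -24/(1 - 4) = 8, so c(n) - 8 = 4(c(n-1) - 8).
Hence c(n) = 1·4^n + 8.
c(20) = 1·4^{20} + 8 = 1·1099511627776 + 8 = 1099511627784.

1099511627784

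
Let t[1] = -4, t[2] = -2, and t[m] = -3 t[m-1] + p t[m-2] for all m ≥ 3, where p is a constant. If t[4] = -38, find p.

-2

t[3] = 6 - 4p
t[4] = -18 + 10p
So -18 + 10p = -38, giving p = -2.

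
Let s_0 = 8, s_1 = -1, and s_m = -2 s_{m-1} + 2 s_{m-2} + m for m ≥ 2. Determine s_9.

-17913

s_2 = -2(-1) + 2(8) + 2 = 20
s_3 = -2(20) + 2(-1) + 3 = -39
s_4 = -2(-39) + 2(20) + 4 = 122
s_5 = -2(122) + 2(-39) + 5 = -317
s_6 = -2(-317) + 2(122) + 6 = 884
s_7 = -2(884) + 2(-317) + 7 = -2395
s_8 = -2(-2395) + 2(884) + 8 = 6566
s_9 = -2(6566) + 2(-2395) + 9 = -17913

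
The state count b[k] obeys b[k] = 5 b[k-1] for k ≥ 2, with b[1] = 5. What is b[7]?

78125

b[2] = 5·5 = 25
b[3] = 5·25 = 125
b[4] = 5·125 = 625
b[5] = 5·625 = 3125
b[6] = 5·3125 = 15625
b[7] = 5·15625 = 78125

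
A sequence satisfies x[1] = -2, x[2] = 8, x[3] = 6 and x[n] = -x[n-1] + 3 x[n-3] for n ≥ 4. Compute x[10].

126

x[4] = -6 + 3*(-2) = -12
x[5] = -(-12) + 3*8 = 36
x[6] = -36 + 3*6 = -18
x[7] = -(-18) + 3*(-12) = -18
x[8] = -(-18) + 3*36 = 126
x[9] = -126 + 3*(-18) = -180
x[10] = -(-180) + 3*(-18) = 126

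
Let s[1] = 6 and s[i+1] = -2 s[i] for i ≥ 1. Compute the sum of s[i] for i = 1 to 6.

-126

s[2] = -2(6) = -12
s[3] = -2(-12) = 24
s[4] = -2(24) = -48
s[5] = -2(-48) = 96
s[6] = -2(96) = -192
Sum = 6 + (-12) + 24 + (-48) + 96 + (-192) = -126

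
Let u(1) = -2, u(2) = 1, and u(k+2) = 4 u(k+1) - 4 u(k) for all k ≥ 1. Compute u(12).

u(3) = 4*1 - 4*(-2) = 12
u(4) = 4*12 - 4*1 = 44
u(5) = 4*44 - 4*12 = 128
u(6) = 4*128 - 4*44 = 336
u(7) = 4*336 - 4*128 = 832
u(8) = 4*832 - 4*336 = 1984
u(9) = 4*1984 - 4*832 = 4608
u(10) = 4*4608 - 4*1984 = 10496
u(11) = 4*10496 - 4*4608 = 23552
u(12) = 4*23552 - 4*10496 = 52224

52224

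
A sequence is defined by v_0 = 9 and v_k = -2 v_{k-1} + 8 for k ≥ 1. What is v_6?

408

v_1 = -2*9 + 8 = -10
v_2 = -2*(-10) + 8 = 28
v_3 = -2*28 + 8 = -48
v_4 = -2*(-48) + 8 = 104
v_5 = -2*104 + 8 = -200
v_6 = -2*(-200) + 8 = 408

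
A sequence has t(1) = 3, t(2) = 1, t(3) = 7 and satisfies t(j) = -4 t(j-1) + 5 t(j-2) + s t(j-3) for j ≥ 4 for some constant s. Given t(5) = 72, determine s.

t(4) = -23 + 3s
t(5) = 127 - 11s
So 127 - 11s = 72, giving s = 5.

5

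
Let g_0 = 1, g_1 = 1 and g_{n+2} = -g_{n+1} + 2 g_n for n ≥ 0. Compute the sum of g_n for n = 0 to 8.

9

g_2 = -1 + 2*1 = 1
g_3 = -1 + 2*1 = 1
g_4 = -1 + 2*1 = 1
g_5 = -1 + 2*1 = 1
g_6 = -1 + 2*1 = 1
g_7 = -1 + 2*1 = 1
g_8 = -1 + 2*1 = 1
Sum = 1 + 1 + 1 + 1 + 1 + 1 + 1 + 1 + 1 = 9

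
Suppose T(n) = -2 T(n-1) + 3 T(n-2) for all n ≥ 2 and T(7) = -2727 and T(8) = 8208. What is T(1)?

Rearranging, T(n-2) = (T(n) + 2 T(n-1)) / 3.
T(6) = (8208 + 2*(-2727)) / 3 = 2754/3 = 918
T(5) = (-2727 + 2*918) / 3 = -891/3 = -297
T(4) = (918 + 2*(-297)) / 3 = 324/3 = 108
T(3) = (-297 + 2*108) / 3 = -81/3 = -27
T(2) = (108 + 2*(-27)) / 3 = 54/3 = 18
T(1) = (-27 + 2*18) / 3 = 9/3 = 3

3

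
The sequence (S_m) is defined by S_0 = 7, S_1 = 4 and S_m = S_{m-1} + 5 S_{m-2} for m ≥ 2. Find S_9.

S_2 = 4 + 5·7 = 39
S_3 = 39 + 5·4 = 59
S_4 = 59 + 5·39 = 254
S_5 = 254 + 5·59 = 549
S_6 = 549 + 5·254 = 1819
S_7 = 1819 + 5·549 = 4564
S_8 = 4564 + 5·1819 = 13659
S_9 = 13659 + 5·4564 = 36479

36479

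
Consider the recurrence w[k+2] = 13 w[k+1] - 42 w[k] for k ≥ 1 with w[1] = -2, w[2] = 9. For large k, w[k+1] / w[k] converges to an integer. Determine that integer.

The characteristic equation is r^2 - 13r + 42 = 0, which factors as (r - 7)(r - 6) = 0.
So the roots are 7 and 6. Since |7| > |6| and the coefficient of 7^k is non-zero, the ratio tends to 7.

7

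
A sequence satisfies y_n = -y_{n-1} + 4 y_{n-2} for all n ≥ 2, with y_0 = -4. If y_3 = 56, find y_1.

8

Let y_1 = z.
y_2 = -16 - z
y_3 = 16 + 5z
So 16 + 5z = 56, giving z = 8.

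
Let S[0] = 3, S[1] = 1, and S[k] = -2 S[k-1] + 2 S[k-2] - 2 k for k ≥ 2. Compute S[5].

-18

S[2] = -2*1 + 2*3 - 4 = 0
S[3] = -2*0 + 2*1 - 6 = -4
S[4] = -2*(-4) + 2*0 - 8 = 0
S[5] = -2*0 + 2*(-4) - 10 = -18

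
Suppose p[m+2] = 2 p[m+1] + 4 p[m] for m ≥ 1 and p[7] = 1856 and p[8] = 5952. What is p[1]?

5

Rearranging, p[m-2] = (p[m] - 2 p[m-1]) / 4.
p[6] = (5952 - 2(1856)) / 4 = 2240/4 = 560
p[5] = (1856 - 2(560)) / 4 = 736/4 = 184
p[4] = (560 - 2(184)) / 4 = 192/4 = 48
p[3] = (184 - 2(48)) / 4 = 88/4 = 22
p[2] = (48 - 2(22)) / 4 = 4/4 = 1
p[1] = (22 - 2(1)) / 4 = 20/4 = 5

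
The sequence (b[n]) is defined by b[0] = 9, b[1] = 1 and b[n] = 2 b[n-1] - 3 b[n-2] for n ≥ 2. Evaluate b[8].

b[2] = 2(1) - 3(9) = -25
b[3] = 2(-25) - 3(1) = -53
b[4] = 2(-53) - 3(-25) = -31
b[5] = 2(-31) - 3(-53) = 97
b[6] = 2(97) - 3(-31) = 287
b[7] = 2(287) - 3(97) = 283
b[8] = 2(283) - 3(287) = -295

-295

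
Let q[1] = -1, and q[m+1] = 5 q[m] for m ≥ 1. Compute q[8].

q[2] = 5(-1) = -5
q[3] = 5(-5) = -25
q[4] = 5(-25) = -125
q[5] = 5(-125) = -625
q[6] = 5(-625) = -3125
q[7] = 5(-3125) = -15625
q[8] = 5(-15625) = -78125

-78125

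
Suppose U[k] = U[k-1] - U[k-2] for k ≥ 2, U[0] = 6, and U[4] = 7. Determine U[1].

Let U[1] = v.
U[2] = -6 + v
U[3] = -6
U[4] = -v
So -v = 7, giving v = -7.

-7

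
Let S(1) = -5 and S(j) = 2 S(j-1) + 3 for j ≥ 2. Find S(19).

-524291

The fixed point is 3/(1 - 2) = -3, so S(j) + 3 = 2(S(j-1) + 3).
Hence S(j) = -2·2^{j-1} - 3.
S(19) = -2·2^{18} - 3 = -2·262144 - 3 = -524291.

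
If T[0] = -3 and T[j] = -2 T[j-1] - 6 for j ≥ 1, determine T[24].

The fixed point is -6/(1 + 2) = -2, so T[j] + 2 = -2(T[j-1] + 2).
Hence T[j] = -1·(-2)^j - 2.
T[24] = -1·(-2)^{24} - 2 = -1·16777216 - 2 = -16777218.

-16777218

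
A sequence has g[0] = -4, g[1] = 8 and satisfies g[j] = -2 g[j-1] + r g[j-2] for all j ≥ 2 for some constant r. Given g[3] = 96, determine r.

4

g[2] = -16 - 4r
g[3] = 32 + 16r
So 32 + 16r = 96, giving r = 4.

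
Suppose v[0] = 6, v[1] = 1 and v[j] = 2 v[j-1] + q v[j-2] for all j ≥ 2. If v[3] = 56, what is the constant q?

v[2] = 2 + 6q
v[3] = 4 + 13q
So 4 + 13q = 56, giving q = 4.

4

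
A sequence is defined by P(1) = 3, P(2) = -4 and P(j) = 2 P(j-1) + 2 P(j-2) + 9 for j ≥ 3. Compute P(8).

P(3) = 2·(-4) + 2·3 + 9 = 7
P(4) = 2·7 + 2·(-4) + 9 = 15
P(5) = 2·15 + 2·7 + 9 = 53
P(6) = 2·53 + 2·15 + 9 = 145
P(7) = 2·145 + 2·53 + 9 = 405
P(8) = 2·405 + 2·145 + 9 = 1109

1109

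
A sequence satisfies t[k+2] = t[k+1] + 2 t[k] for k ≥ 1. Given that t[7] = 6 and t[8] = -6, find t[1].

6

Rearranging, t[k-2] = (t[k] - t[k-1]) / 2.
t[6] = (-6 - 6) / 2 = -12/2 = -6
t[5] = (6 - (-6)) / 2 = 12/2 = 6
t[4] = (-6 - 6) / 2 = -12/2 = -6
t[3] = (6 - (-6)) / 2 = 12/2 = 6
t[2] = (-6 - 6) / 2 = -12/2 = -6
t[1] = (6 - (-6)) / 2 = 12/2 = 6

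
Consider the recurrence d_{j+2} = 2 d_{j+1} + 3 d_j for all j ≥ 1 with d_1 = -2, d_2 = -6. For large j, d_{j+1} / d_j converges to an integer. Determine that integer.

3

The characteristic equation is r^2 - 2r - 3 = 0, which factors as (r - 3)(r + 1) = 0.
So the roots are 3 and -1. Since |3| > |-1| and the coefficient of 3^j is non-zero, the ratio tends to 3.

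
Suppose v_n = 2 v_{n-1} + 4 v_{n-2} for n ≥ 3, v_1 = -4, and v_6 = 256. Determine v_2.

8

Let v_2 = x.
v_3 = -16 + 2x
v_4 = -32 + 8x
v_5 = -128 + 24x
v_6 = -384 + 80x
So -384 + 80x = 256, giving x = 8.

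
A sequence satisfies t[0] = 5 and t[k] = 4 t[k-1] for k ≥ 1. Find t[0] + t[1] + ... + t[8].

t[1] = 4(5) = 20
t[2] = 4(20) = 80
t[3] = 4(80) = 320
t[4] = 4(320) = 1280
t[5] = 4(1280) = 5120
t[6] = 4(5120) = 20480
t[7] = 4(20480) = 81920
t[8] = 4(81920) = 327680
Sum = 5 + 20 + 80 + 320 + 1280 + 5120 + 20480 + 81920 + 327680 = 436905

436905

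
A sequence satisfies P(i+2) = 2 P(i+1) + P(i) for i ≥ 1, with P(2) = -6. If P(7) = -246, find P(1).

Let P(1) = v.
P(3) = -12 + v
P(4) = -30 + 2v
P(5) = -72 + 5v
P(6) = -174 + 12v
P(7) = -420 + 29v
So -420 + 29v = -246, giving v = 6.

6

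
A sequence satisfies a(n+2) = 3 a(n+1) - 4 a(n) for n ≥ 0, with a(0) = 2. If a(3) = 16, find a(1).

Let a(1) = v.
a(2) = -8 + 3v
a(3) = -24 + 5v
So -24 + 5v = 16, giving v = 8.

8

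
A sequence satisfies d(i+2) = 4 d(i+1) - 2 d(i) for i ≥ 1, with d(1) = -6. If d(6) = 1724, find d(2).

7

Let d(2) = w.
d(3) = 12 + 4w
d(4) = 48 + 14w
d(5) = 168 + 48w
d(6) = 576 + 164w
So 576 + 164w = 1724, giving w = 7.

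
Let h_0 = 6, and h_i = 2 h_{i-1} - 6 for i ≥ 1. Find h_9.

6

h_1 = 2(6) - 6 = 6
h_2 = 2(6) - 6 = 6
h_3 = 2(6) - 6 = 6
h_4 = 2(6) - 6 = 6
h_5 = 2(6) - 6 = 6
h_6 = 2(6) - 6 = 6
h_7 = 2(6) - 6 = 6
h_8 = 2(6) - 6 = 6
h_9 = 2(6) - 6 = 6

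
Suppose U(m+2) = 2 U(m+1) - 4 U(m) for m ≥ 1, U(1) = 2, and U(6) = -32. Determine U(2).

6

Let U(2) = x.
U(3) = -8 + 2x
U(4) = -16
U(5) = -8x
U(6) = 64 - 16x
So 64 - 16x = -32, giving x = 6.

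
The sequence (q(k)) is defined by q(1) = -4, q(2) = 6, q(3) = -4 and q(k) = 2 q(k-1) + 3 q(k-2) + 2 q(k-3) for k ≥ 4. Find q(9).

q(4) = 2·(-4) + 3·6 + 2·(-4) = 2
q(5) = 2·2 + 3·(-4) + 2·6 = 4
q(6) = 2·4 + 3·2 + 2·(-4) = 6
q(7) = 2·6 + 3·4 + 2·2 = 28
q(8) = 2·28 + 3·6 + 2·4 = 82
q(9) = 2·82 + 3·28 + 2·6 = 260

260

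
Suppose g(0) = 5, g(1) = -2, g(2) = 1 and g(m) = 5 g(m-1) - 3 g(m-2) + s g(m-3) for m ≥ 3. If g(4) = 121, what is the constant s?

3

g(3) = 11 + 5s
g(4) = 52 + 23s
So 52 + 23s = 121, giving s = 3.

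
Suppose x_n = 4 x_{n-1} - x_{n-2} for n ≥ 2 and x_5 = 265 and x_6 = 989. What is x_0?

Rearranging, x_{n-2} = -(x_n - 4 x_{n-1}).
x_4 = -(989 - 4·265) = 71
x_3 = -(265 - 4·71) = 19
x_2 = -(71 - 4·19) = 5
x_1 = -(19 - 4·5) = 1
x_0 = -(5 - 4·1) = -1

-1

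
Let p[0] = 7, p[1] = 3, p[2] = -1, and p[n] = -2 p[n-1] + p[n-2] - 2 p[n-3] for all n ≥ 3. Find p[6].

87

p[3] = -2(-1) + 3 - 2(7) = -9
p[4] = -2(-9) + (-1) - 2(3) = 11
p[5] = -2(11) + (-9) - 2(-1) = -29
p[6] = -2(-29) + 11 - 2(-9) = 87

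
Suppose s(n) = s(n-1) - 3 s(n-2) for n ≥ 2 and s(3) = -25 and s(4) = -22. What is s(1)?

Rearranging, s(n-2) = (s(n) - s(n-1)) / -3.
s(2) = (-22 - (-25)) / -3 = 3/-3 = -1
s(1) = (-25 - (-1)) / -3 = -24/-3 = 8

8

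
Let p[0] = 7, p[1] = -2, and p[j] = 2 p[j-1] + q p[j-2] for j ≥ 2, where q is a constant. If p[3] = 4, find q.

1

p[2] = -4 + 7q
p[3] = -8 + 12q
So -8 + 12q = 4, giving q = 1.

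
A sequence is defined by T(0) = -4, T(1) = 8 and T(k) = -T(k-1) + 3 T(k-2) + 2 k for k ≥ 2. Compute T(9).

T(2) = -8 + 3(-4) + 4 = -16
T(3) = -(-16) + 3(8) + 6 = 46
T(4) = -46 + 3(-16) + 8 = -86
T(5) = -(-86) + 3(46) + 10 = 234
T(6) = -234 + 3(-86) + 12 = -480
T(7) = -(-480) + 3(234) + 14 = 1196
T(8) = -1196 + 3(-480) + 16 = -2620
T(9) = -(-2620) + 3(1196) + 18 = 6226

6226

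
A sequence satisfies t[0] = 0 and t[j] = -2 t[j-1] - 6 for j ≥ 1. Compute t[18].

The fixed point is -6/(1 + 2) = -2, so t[j] + 2 = -2(t[j-1] + 2).
Hence t[j] = 2·(-2)^j - 2.
t[18] = 2·(-2)^{18} - 2 = 2·262144 - 2 = 524286.

524286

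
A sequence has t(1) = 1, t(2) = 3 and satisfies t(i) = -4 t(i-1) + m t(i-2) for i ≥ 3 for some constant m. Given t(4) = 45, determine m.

3

t(3) = -12 + m
t(4) = 48 - m
So 48 - m = 45, giving m = 3.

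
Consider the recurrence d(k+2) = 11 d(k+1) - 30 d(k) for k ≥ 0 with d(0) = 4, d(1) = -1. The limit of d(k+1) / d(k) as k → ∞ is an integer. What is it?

6

The characteristic equation is r^2 - 11r + 30 = 0, which factors as (r - 6)(r - 5) = 0.
So the roots are 6 and 5. Since |6| > |5| and the coefficient of 6^k is non-zero, the ratio tends to 6.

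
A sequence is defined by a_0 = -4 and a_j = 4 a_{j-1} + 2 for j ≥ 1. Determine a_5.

a_1 = 4*(-4) + 2 = -14
a_2 = 4*(-14) + 2 = -54
a_3 = 4*(-54) + 2 = -214
a_4 = 4*(-214) + 2 = -854
a_5 = 4*(-854) + 2 = -3414

-3414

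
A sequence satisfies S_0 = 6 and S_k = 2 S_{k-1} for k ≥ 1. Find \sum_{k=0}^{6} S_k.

S_1 = 2·6 = 12
S_2 = 2·12 = 24
S_3 = 2·24 = 48
S_4 = 2·48 = 96
S_5 = 2·96 = 192
S_6 = 2·192 = 384
Sum = 6 + 12 + 24 + 48 + 96 + 192 + 384 = 762

762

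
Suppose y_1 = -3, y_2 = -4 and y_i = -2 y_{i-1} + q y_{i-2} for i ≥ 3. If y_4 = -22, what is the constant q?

-3

y_3 = 8 - 3q
y_4 = -16 + 2q
So -16 + 2q = -22, giving q = -3.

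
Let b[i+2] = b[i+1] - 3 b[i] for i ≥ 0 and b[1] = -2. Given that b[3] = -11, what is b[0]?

Let b[0] = z.
b[2] = -2 - 3z
b[3] = 4 - 3z
So 4 - 3z = -11, giving z = 5.

5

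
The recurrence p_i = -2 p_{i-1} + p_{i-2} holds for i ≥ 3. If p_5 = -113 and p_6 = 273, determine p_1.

Rearranging, p_{i-2} = p_i + 2 p_{i-1}.
p_4 = 273 + 2(-113) = 47
p_3 = -113 + 2(47) = -19
p_2 = 47 + 2(-19) = 9
p_1 = -19 + 2(9) = -1

-1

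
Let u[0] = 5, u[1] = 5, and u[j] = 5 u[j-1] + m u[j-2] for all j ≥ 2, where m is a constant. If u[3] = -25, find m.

u[2] = 25 + 5m
u[3] = 125 + 30m
So 125 + 30m = -25, giving m = -5.

-5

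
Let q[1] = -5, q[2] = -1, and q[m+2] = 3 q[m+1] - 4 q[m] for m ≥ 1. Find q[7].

-175

q[3] = 3*(-1) - 4*(-5) = 17
q[4] = 3*17 - 4*(-1) = 55
q[5] = 3*55 - 4*17 = 97
q[6] = 3*97 - 4*55 = 71
q[7] = 3*71 - 4*97 = -175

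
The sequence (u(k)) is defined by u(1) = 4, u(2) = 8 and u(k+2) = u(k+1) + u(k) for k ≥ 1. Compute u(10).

356

u(3) = 8 + 4 = 12
u(4) = 12 + 8 = 20
u(5) = 20 + 12 = 32
u(6) = 32 + 20 = 52
u(7) = 52 + 32 = 84
u(8) = 84 + 52 = 136
u(9) = 136 + 84 = 220
u(10) = 220 + 136 = 356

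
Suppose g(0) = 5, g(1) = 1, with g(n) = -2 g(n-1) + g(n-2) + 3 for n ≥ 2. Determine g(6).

138

g(2) = -2(1) + 5 + 3 = 6
g(3) = -2(6) + 1 + 3 = -8
g(4) = -2(-8) + 6 + 3 = 25
g(5) = -2(25) + (-8) + 3 = -55
g(6) = -2(-55) + 25 + 3 = 138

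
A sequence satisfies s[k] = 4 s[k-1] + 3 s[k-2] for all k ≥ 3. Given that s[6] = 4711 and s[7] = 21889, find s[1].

7

Rearranging, s[k-2] = (s[k] - 4 s[k-1]) / 3.
s[5] = (21889 - 4·4711) / 3 = 3045/3 = 1015
s[4] = (4711 - 4·1015) / 3 = 651/3 = 217
s[3] = (1015 - 4·217) / 3 = 147/3 = 49
s[2] = (217 - 4·49) / 3 = 21/3 = 7
s[1] = (49 - 4·7) / 3 = 21/3 = 7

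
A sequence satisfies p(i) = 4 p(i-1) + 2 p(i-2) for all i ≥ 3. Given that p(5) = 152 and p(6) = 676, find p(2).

1

Rearranging, p(i-2) = (p(i) - 4 p(i-1)) / 2.
p(4) = (676 - 4*152) / 2 = 68/2 = 34
p(3) = (152 - 4*34) / 2 = 16/2 = 8
p(2) = (34 - 4*8) / 2 = 2/2 = 1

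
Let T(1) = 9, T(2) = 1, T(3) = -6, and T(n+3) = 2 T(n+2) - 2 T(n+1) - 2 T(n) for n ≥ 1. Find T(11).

T(4) = 2(-6) - 2(1) - 2(9) = -32
T(5) = 2(-32) - 2(-6) - 2(1) = -54
T(6) = 2(-54) - 2(-32) - 2(-6) = -32
T(7) = 2(-32) - 2(-54) - 2(-32) = 108
T(8) = 2(108) - 2(-32) - 2(-54) = 388
T(9) = 2(388) - 2(108) - 2(-32) = 624
T(10) = 2(624) - 2(388) - 2(108) = 256
T(11) = 2(256) - 2(624) - 2(388) = -1512

-1512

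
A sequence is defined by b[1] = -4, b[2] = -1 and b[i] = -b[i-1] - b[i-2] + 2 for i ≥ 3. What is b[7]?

-4

b[3] = -(-1) - (-4) + 2 = 7
b[4] = -7 - (-1) + 2 = -4
b[5] = -(-4) - 7 + 2 = -1
b[6] = -(-1) - (-4) + 2 = 7
b[7] = -7 - (-1) + 2 = -4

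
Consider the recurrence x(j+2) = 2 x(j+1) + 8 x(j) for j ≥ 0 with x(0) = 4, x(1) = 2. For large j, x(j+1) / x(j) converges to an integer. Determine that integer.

The characteristic equation is r^2 - 2r - 8 = 0, which factors as (r - 4)(r + 2) = 0.
So the roots are 4 and -2. Since |4| > |-2| and the coefficient of 4^j is non-zero, the ratio tends to 4.

4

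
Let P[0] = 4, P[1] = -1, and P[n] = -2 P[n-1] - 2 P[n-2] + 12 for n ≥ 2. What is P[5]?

16

P[2] = -2(-1) - 2(4) + 12 = 6
P[3] = -2(6) - 2(-1) + 12 = 2
P[4] = -2(2) - 2(6) + 12 = -4
P[5] = -2(-4) - 2(2) + 12 = 16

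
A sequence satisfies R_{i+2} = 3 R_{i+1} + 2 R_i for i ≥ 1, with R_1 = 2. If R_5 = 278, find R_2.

6

Let R_2 = v.
R_3 = 4 + 3v
R_4 = 12 + 11v
R_5 = 44 + 39v
So 44 + 39v = 278, giving v = 6.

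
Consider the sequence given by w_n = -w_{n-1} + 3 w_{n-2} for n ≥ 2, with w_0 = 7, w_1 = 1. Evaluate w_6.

359

w_2 = -1 + 3(7) = 20
w_3 = -20 + 3(1) = -17
w_4 = -(-17) + 3(20) = 77
w_5 = -77 + 3(-17) = -128
w_6 = -(-128) + 3(77) = 359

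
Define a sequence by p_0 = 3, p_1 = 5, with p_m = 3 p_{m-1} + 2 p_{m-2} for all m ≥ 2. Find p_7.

11785

p_2 = 3*5 + 2*3 = 21
p_3 = 3*21 + 2*5 = 73
p_4 = 3*73 + 2*21 = 261
p_5 = 3*261 + 2*73 = 929
p_6 = 3*929 + 2*261 = 3309
p_7 = 3*3309 + 2*929 = 11785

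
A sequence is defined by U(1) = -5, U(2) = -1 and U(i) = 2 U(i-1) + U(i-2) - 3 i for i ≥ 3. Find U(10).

-10753

U(3) = 2*(-1) + (-5) - 9 = -16
U(4) = 2*(-16) + (-1) - 12 = -45
U(5) = 2*(-45) + (-16) - 15 = -121
U(6) = 2*(-121) + (-45) - 18 = -305
U(7) = 2*(-305) + (-121) - 21 = -752
U(8) = 2*(-752) + (-305) - 24 = -1833
U(9) = 2*(-1833) + (-752) - 27 = -4445
U(10) = 2*(-4445) + (-1833) - 30 = -10753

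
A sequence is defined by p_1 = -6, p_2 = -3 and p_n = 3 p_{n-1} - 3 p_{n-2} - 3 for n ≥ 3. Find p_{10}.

p_3 = 3·(-3) - 3·(-6) - 3 = 6
p_4 = 3·6 - 3·(-3) - 3 = 24
p_5 = 3·24 - 3·6 - 3 = 51
p_6 = 3·51 - 3·24 - 3 = 78
p_7 = 3·78 - 3·51 - 3 = 78
p_8 = 3·78 - 3·78 - 3 = -3
p_9 = 3·(-3) - 3·78 - 3 = -246
p_{10} = 3·(-246) - 3·(-3) - 3 = -732

-732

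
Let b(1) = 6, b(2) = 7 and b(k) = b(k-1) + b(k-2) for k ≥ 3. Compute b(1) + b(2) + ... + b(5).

b(3) = 7 + 6 = 13
b(4) = 13 + 7 = 20
b(5) = 20 + 13 = 33
Sum = 6 + 7 + 13 + 20 + 33 = 79

79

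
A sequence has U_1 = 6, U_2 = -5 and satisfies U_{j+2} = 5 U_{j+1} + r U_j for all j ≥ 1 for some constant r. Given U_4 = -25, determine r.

U_3 = -25 + 6r
U_4 = -125 + 25r
So -125 + 25r = -25, giving r = 4.

4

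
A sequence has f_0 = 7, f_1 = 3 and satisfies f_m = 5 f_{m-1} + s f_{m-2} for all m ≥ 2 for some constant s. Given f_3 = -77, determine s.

-4

f_2 = 15 + 7s
f_3 = 75 + 38s
So 75 + 38s = -77, giving s = -4.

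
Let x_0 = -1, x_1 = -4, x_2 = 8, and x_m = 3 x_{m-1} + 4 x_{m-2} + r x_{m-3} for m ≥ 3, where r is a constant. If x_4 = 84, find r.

x_3 = 8 - r
x_4 = 56 - 7r
So 56 - 7r = 84, giving r = -4.

-4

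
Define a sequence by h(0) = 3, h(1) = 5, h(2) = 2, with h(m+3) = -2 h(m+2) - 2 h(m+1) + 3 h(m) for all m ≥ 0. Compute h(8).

-318

h(3) = -2*2 - 2*5 + 3*3 = -5
h(4) = -2*(-5) - 2*2 + 3*5 = 21
h(5) = -2*21 - 2*(-5) + 3*2 = -26
h(6) = -2*(-26) - 2*21 + 3*(-5) = -5
h(7) = -2*(-5) - 2*(-26) + 3*21 = 125
h(8) = -2*125 - 2*(-5) + 3*(-26) = -318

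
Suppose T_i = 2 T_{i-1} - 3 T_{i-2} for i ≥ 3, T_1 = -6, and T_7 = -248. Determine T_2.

5

Let T_2 = y.
T_3 = 18 + 2y
T_4 = 36 + y
T_5 = 18 - 4y
T_6 = -72 - 11y
T_7 = -198 - 10y
So -198 - 10y = -248, giving y = 5.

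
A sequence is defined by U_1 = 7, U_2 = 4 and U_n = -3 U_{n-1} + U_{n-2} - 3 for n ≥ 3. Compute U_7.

-929

U_3 = -3·4 + 7 - 3 = -8
U_4 = -3·(-8) + 4 - 3 = 25
U_5 = -3·25 + (-8) - 3 = -86
U_6 = -3·(-86) + 25 - 3 = 280
U_7 = -3·280 + (-86) - 3 = -929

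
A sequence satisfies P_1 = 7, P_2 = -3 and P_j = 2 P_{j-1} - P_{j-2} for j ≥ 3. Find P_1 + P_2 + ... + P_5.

P_3 = 2(-3) - 7 = -13
P_4 = 2(-13) - (-3) = -23
P_5 = 2(-23) - (-13) = -33
Sum = 7 + (-3) + (-13) + (-23) + (-33) = -65

-65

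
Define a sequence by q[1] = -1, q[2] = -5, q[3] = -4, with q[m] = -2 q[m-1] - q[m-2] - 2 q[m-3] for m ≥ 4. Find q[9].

q[4] = -2(-4) - (-5) - 2(-1) = 15
q[5] = -2(15) - (-4) - 2(-5) = -16
q[6] = -2(-16) - 15 - 2(-4) = 25
q[7] = -2(25) - (-16) - 2(15) = -64
q[8] = -2(-64) - 25 - 2(-16) = 135
q[9] = -2(135) - (-64) - 2(25) = -256

-256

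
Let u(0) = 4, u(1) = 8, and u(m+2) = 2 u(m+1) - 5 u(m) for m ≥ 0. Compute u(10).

u(2) = 2*8 - 5*4 = -4
u(3) = 2*(-4) - 5*8 = -48
u(4) = 2*(-48) - 5*(-4) = -76
u(5) = 2*(-76) - 5*(-48) = 88
u(6) = 2*88 - 5*(-76) = 556
u(7) = 2*556 - 5*88 = 672
u(8) = 2*672 - 5*556 = -1436
u(9) = 2*(-1436) - 5*672 = -6232
u(10) = 2*(-6232) - 5*(-1436) = -5284

-5284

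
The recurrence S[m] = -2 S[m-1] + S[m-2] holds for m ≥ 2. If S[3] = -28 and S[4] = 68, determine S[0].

4

Rearranging, S[m-2] = S[m] + 2 S[m-1].
S[2] = 68 + 2(-28) = 12
S[1] = -28 + 2(12) = -4
S[0] = 12 + 2(-4) = 4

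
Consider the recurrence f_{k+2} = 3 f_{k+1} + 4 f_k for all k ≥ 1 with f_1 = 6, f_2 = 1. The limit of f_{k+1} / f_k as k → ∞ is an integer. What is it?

The characteristic equation is r^2 - 3r - 4 = 0, which factors as (r - 4)(r + 1) = 0.
So the roots are 4 and -1. Since |4| > |-1| and the coefficient of 4^k is non-zero, the ratio tends to 4.

4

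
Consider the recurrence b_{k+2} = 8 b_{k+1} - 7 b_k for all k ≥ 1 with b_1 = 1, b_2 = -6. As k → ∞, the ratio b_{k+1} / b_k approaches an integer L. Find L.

7

The characteristic equation is r^2 - 8r + 7 = 0, which factors as (r - 7)(r - 1) = 0.
So the roots are 7 and 1. Since |7| > |1| and the coefficient of 7^k is non-zero, the ratio tends to 7.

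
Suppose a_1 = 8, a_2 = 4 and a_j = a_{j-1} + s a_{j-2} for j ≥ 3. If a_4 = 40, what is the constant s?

a_3 = 4 + 8s
a_4 = 4 + 12s
So 4 + 12s = 40, giving s = 3.

3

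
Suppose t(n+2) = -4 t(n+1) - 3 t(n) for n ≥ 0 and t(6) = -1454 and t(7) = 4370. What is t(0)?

2

Rearranging, t(n-2) = (t(n) + 4 t(n-1)) / -3.
t(5) = (4370 + 4*(-1454)) / -3 = -1446/-3 = 482
t(4) = (-1454 + 4*482) / -3 = 474/-3 = -158
t(3) = (482 + 4*(-158)) / -3 = -150/-3 = 50
t(2) = (-158 + 4*50) / -3 = 42/-3 = -14
t(1) = (50 + 4*(-14)) / -3 = -6/-3 = 2
t(0) = (-14 + 4*2) / -3 = -6/-3 = 2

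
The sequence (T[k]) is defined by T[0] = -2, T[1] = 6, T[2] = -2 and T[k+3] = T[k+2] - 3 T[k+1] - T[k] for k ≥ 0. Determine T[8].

-354

T[3] = (-2) - 3·6 - (-2) = -18
T[4] = (-18) - 3·(-2) - 6 = -18
T[5] = (-18) - 3·(-18) - (-2) = 38
T[6] = 38 - 3·(-18) - (-18) = 110
T[7] = 110 - 3·38 - (-18) = 14
T[8] = 14 - 3·110 - 38 = -354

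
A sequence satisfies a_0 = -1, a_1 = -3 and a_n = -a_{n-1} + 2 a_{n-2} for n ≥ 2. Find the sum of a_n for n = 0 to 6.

17

a_2 = -(-3) + 2·(-1) = 1
a_3 = -1 + 2·(-3) = -7
a_4 = -(-7) + 2·1 = 9
a_5 = -9 + 2·(-7) = -23
a_6 = -(-23) + 2·9 = 41
Sum = (-1) + (-3) + 1 + (-7) + 9 + (-23) + 41 = 17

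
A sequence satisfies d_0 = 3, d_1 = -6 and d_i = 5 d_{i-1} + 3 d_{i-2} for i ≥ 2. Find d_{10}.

-19640046

d_2 = 5·(-6) + 3·3 = -21
d_3 = 5·(-21) + 3·(-6) = -123
d_4 = 5·(-123) + 3·(-21) = -678
d_5 = 5·(-678) + 3·(-123) = -3759
d_6 = 5·(-3759) + 3·(-678) = -20829
d_7 = 5·(-20829) + 3·(-3759) = -115422
d_8 = 5·(-115422) + 3·(-20829) = -639597
d_9 = 5·(-639597) + 3·(-115422) = -3544251
d_{10} = 5·(-3544251) + 3·(-639597) = -19640046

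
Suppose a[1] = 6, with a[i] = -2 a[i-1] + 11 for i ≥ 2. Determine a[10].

-1191

a[2] = -2(6) + 11 = -1
a[3] = -2(-1) + 11 = 13
a[4] = -2(13) + 11 = -15
a[5] = -2(-15) + 11 = 41
a[6] = -2(41) + 11 = -71
a[7] = -2(-71) + 11 = 153
a[8] = -2(153) + 11 = -295
a[9] = -2(-295) + 11 = 601
a[10] = -2(601) + 11 = -1191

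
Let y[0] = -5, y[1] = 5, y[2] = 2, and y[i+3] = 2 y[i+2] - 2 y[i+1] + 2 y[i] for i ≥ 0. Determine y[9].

y[3] = 2*2 - 2*5 + 2*(-5) = -16
y[4] = 2*(-16) - 2*2 + 2*5 = -26
y[5] = 2*(-26) - 2*(-16) + 2*2 = -16
y[6] = 2*(-16) - 2*(-26) + 2*(-16) = -12
y[7] = 2*(-12) - 2*(-16) + 2*(-26) = -44
y[8] = 2*(-44) - 2*(-12) + 2*(-16) = -96
y[9] = 2*(-96) - 2*(-44) + 2*(-12) = -128

-128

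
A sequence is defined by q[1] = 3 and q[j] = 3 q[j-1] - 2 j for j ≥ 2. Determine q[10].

9853

q[2] = 3·3 - 4 = 5
q[3] = 3·5 - 6 = 9
q[4] = 3·9 - 8 = 19
q[5] = 3·19 - 10 = 47
q[6] = 3·47 - 12 = 129
q[7] = 3·129 - 14 = 373
q[8] = 3·373 - 16 = 1103
q[9] = 3·1103 - 18 = 3291
q[10] = 3·3291 - 20 = 9853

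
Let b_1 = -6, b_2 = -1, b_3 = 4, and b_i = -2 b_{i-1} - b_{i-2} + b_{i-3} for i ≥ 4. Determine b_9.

-69

b_4 = -2(4) - (-1) + (-6) = -13
b_5 = -2(-13) - 4 + (-1) = 21
b_6 = -2(21) - (-13) + 4 = -25
b_7 = -2(-25) - 21 + (-13) = 16
b_8 = -2(16) - (-25) + 21 = 14
b_9 = -2(14) - 16 + (-25) = -69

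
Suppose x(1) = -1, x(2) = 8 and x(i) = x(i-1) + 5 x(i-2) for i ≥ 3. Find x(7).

x(3) = 8 + 5·(-1) = 3
x(4) = 3 + 5·8 = 43
x(5) = 43 + 5·3 = 58
x(6) = 58 + 5·43 = 273
x(7) = 273 + 5·58 = 563

563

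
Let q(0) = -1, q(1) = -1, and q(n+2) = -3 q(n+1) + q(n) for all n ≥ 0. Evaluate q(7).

-829

q(2) = -3(-1) + (-1) = 2
q(3) = -3(2) + (-1) = -7
q(4) = -3(-7) + 2 = 23
q(5) = -3(23) + (-7) = -76
q(6) = -3(-76) + 23 = 251
q(7) = -3(251) + (-76) = -829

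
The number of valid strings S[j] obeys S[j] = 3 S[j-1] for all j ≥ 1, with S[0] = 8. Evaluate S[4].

S[1] = 3·8 = 24
S[2] = 3·24 = 72
S[3] = 3·72 = 216
S[4] = 3·216 = 648

648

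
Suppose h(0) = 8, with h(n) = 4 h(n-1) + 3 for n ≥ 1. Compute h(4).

2303

h(1) = 4(8) + 3 = 35
h(2) = 4(35) + 3 = 143
h(3) = 4(143) + 3 = 575
h(4) = 4(575) + 3 = 2303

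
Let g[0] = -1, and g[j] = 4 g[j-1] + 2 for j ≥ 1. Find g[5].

-342

g[1] = 4(-1) + 2 = -2
g[2] = 4(-2) + 2 = -6
g[3] = 4(-6) + 2 = -22
g[4] = 4(-22) + 2 = -86
g[5] = 4(-86) + 2 = -342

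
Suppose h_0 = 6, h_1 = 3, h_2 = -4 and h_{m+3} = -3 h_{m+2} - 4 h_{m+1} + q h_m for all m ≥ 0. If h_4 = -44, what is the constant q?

h_3 = 6q
h_4 = 16 - 15q
So 16 - 15q = -44, giving q = 4.

4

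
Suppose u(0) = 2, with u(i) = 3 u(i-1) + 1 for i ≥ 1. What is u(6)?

u(1) = 3·2 + 1 = 7
u(2) = 3·7 + 1 = 22
u(3) = 3·22 + 1 = 67
u(4) = 3·67 + 1 = 202
u(5) = 3·202 + 1 = 607
u(6) = 3·607 + 1 = 1822

1822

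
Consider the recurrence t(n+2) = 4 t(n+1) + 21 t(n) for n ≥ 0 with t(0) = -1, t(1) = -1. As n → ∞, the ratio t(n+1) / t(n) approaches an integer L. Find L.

The characteristic equation is r^2 - 4r - 21 = 0, which factors as (r - 7)(r + 3) = 0.
So the roots are 7 and -3. Since |7| > |-3| and the coefficient of 7^n is non-zero, the ratio tends to 7.

7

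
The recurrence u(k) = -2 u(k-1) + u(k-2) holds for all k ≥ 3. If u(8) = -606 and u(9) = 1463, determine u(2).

Rearranging, u(k-2) = u(k) + 2 u(k-1).
u(7) = 1463 + 2·(-606) = 251
u(6) = -606 + 2·251 = -104
u(5) = 251 + 2·(-104) = 43
u(4) = -104 + 2·43 = -18
u(3) = 43 + 2·(-18) = 7
u(2) = -18 + 2·7 = -4

-4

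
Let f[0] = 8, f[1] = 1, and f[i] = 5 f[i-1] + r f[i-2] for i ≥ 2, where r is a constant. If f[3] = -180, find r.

-5

f[2] = 5 + 8r
f[3] = 25 + 41r
So 25 + 41r = -180, giving r = -5.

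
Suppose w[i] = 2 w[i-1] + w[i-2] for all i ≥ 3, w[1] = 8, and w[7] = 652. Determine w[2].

Let w[2] = x.
w[3] = 8 + 2x
w[4] = 16 + 5x
w[5] = 40 + 12x
w[6] = 96 + 29x
w[7] = 232 + 70x
So 232 + 70x = 652, giving x = 6.

6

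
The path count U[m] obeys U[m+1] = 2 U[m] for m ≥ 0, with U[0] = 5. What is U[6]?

U[1] = 2·5 = 10
U[2] = 2·10 = 20
U[3] = 2·20 = 40
U[4] = 2·40 = 80
U[5] = 2·80 = 160
U[6] = 2·160 = 320

320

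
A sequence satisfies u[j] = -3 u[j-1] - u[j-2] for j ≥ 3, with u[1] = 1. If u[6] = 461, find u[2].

8

Let u[2] = w.
u[3] = -1 - 3w
u[4] = 3 + 8w
u[5] = -8 - 21w
u[6] = 21 + 55w
So 21 + 55w = 461, giving w = 8.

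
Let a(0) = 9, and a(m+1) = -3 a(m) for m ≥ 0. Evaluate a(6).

a(1) = -3·9 = -27
a(2) = -3·(-27) = 81
a(3) = -3·81 = -243
a(4) = -3·(-243) = 729
a(5) = -3·729 = -2187
a(6) = -3·(-2187) = 6561

6561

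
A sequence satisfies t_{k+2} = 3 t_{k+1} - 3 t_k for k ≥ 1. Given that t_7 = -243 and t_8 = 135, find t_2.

Rearranging, t_{k-2} = (t_k - 3 t_{k-1}) / -3.
t_6 = (135 - 3·(-243)) / -3 = 864/-3 = -288
t_5 = (-243 - 3·(-288)) / -3 = 621/-3 = -207
t_4 = (-288 - 3·(-207)) / -3 = 333/-3 = -111
t_3 = (-207 - 3·(-111)) / -3 = 126/-3 = -42
t_2 = (-111 - 3·(-42)) / -3 = 15/-3 = -5

-5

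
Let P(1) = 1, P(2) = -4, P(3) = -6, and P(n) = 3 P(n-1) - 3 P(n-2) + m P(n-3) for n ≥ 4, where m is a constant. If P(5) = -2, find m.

P(4) = -6 + m
P(5) = -m
So -m = -2, giving m = 2.

2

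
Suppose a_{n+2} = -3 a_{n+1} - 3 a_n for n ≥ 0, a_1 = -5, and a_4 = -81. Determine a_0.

Let a_0 = x.
a_2 = 15 - 3x
a_3 = -30 + 9x
a_4 = 45 - 18x
So 45 - 18x = -81, giving x = 7.

7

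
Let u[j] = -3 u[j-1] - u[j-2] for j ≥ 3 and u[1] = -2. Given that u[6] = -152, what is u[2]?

Let u[2] = v.
u[3] = 2 - 3v
u[4] = -6 + 8v
u[5] = 16 - 21v
u[6] = -42 + 55v
So -42 + 55v = -152, giving v = -2.

-2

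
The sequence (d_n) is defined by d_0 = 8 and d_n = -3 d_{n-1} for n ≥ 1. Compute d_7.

-17496

d_1 = -3·8 = -24
d_2 = -3·(-24) = 72
d_3 = -3·72 = -216
d_4 = -3·(-216) = 648
d_5 = -3·648 = -1944
d_6 = -3·(-1944) = 5832
d_7 = -3·5832 = -17496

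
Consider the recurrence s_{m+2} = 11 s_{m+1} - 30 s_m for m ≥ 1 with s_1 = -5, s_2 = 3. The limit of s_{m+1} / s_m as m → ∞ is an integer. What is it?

6

The characteristic equation is r^2 - 11r + 30 = 0, which factors as (r - 6)(r - 5) = 0.
So the roots are 6 and 5. Since |6| > |5| and the coefficient of 6^m is non-zero, the ratio tends to 6.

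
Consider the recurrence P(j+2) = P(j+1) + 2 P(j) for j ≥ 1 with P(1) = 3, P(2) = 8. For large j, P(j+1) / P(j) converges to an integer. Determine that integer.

2

The characteristic equation is r^2 - r - 2 = 0, which factors as (r - 2)(r + 1) = 0.
So the roots are 2 and -1. Since |2| > |-1| and the coefficient of 2^j is non-zero, the ratio tends to 2.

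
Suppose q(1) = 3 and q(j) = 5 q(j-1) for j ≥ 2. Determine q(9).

1171875

q(2) = 5(3) = 15
q(3) = 5(15) = 75
q(4) = 5(75) = 375
q(5) = 5(375) = 1875
q(6) = 5(1875) = 9375
q(7) = 5(9375) = 46875
q(8) = 5(46875) = 234375
q(9) = 5(234375) = 1171875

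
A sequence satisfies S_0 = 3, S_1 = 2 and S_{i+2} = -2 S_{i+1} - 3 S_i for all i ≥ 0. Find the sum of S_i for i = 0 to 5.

-47

S_2 = -2*2 - 3*3 = -13
S_3 = -2*(-13) - 3*2 = 20
S_4 = -2*20 - 3*(-13) = -1
S_5 = -2*(-1) - 3*20 = -58
Sum = 3 + 2 + (-13) + 20 + (-1) + (-58) = -47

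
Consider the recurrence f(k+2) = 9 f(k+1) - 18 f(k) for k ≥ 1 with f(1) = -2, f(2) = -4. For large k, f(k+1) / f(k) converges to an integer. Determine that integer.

6

The characteristic equation is r^2 - 9r + 18 = 0, which factors as (r - 6)(r - 3) = 0.
So the roots are 6 and 3. Since |6| > |3| and the coefficient of 6^k is non-zero, the ratio tends to 6.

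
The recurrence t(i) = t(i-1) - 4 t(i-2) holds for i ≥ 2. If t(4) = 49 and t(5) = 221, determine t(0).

7

Rearranging, t(i-2) = (t(i) - t(i-1)) / -4.
t(3) = (221 - 49) / -4 = 172/-4 = -43
t(2) = (49 - (-43)) / -4 = 92/-4 = -23
t(1) = (-43 - (-23)) / -4 = -20/-4 = 5
t(0) = (-23 - 5) / -4 = -28/-4 = 7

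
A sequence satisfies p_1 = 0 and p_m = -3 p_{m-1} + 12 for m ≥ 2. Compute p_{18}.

The fixed point is 12/(1 + 3) = 3, so p_m - 3 = -3(p_{m-1} - 3).
Hence p_m = -3·(-3)^{m-1} + 3.
p_{18} = -3·(-3)^{17} + 3 = -3·-129140163 + 3 = 387420492.

387420492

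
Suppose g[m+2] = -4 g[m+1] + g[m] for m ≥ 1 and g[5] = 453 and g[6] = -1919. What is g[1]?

-3

Rearranging, g[m-2] = g[m] + 4 g[m-1].
g[4] = -1919 + 4·453 = -107
g[3] = 453 + 4·(-107) = 25
g[2] = -107 + 4·25 = -7
g[1] = 25 + 4·(-7) = -3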